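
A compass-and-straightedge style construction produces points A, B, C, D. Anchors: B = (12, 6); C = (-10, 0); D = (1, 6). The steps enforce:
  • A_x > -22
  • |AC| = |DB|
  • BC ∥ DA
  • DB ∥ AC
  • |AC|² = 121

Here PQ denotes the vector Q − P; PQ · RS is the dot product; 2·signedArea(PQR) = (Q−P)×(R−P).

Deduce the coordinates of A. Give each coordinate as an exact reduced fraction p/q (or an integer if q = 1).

A = (-21, 0)

1. A_x = -21  [DB ∥ AC ∩ BC ∥ DA]
2. A_y = 0  [DB ∥ AC ∩ BC ∥ DA]
   → A = (-21, 0)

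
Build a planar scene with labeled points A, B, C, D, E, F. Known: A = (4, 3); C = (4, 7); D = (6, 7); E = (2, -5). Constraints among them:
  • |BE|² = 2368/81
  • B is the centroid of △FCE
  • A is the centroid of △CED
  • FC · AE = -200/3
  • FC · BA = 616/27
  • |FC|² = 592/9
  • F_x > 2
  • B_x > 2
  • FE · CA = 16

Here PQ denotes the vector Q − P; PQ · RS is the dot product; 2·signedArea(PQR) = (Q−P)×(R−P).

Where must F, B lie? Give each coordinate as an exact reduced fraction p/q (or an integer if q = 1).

B = (26/9, 1/3)
F = (8/3, -1)

1. F_x = 8/3  [FE · CA = 16 ∩ FC · AE = -200/3]
2. F_y = -1  [FE · CA = 16 ∩ FC · AE = -200/3]
   → F = (8/3, -1)
3. B_x = 26/9  [FC · BA = 616/27 ∩ B is the centroid of △FCE]
4. B_y = 1/3  [FC · BA = 616/27 ∩ B is the centroid of △FCE]
   → B = (26/9, 1/3)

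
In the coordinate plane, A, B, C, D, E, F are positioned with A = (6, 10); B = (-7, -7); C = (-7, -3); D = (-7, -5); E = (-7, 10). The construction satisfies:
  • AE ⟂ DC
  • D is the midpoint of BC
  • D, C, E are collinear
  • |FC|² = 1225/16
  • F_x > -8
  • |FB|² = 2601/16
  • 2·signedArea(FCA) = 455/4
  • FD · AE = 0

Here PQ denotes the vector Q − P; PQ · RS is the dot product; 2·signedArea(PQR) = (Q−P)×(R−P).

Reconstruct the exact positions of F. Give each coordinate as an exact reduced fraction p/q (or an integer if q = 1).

1. F_x = -7  [FD · AE = 0 ∩ 2·signedArea(FCA) = 455/4]
2. F_y = 23/4  [FD · AE = 0 ∩ 2·signedArea(FCA) = 455/4]
   → F = (-7, 23/4)

F = (-7, 23/4)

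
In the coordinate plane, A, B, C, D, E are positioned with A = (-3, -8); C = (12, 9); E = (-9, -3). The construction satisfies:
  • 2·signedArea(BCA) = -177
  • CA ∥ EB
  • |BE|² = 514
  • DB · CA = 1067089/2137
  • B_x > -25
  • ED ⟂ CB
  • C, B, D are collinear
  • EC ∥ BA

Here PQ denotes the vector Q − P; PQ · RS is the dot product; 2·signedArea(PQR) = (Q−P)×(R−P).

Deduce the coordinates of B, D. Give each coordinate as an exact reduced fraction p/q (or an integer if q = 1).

B = (-24, -20)
D = (-14100/2137, -12783/2137)

1. B_x = -24  [EC ∥ BA ∩ CA ∥ EB]
2. B_y = -20  [EC ∥ BA ∩ CA ∥ EB]
   → B = (-24, -20)
3. D_x = -14100/2137  [C, B, D are collinear ∩ ED ⟂ CB]
4. D_y = -12783/2137  [C, B, D are collinear ∩ ED ⟂ CB]
   → D = (-14100/2137, -12783/2137)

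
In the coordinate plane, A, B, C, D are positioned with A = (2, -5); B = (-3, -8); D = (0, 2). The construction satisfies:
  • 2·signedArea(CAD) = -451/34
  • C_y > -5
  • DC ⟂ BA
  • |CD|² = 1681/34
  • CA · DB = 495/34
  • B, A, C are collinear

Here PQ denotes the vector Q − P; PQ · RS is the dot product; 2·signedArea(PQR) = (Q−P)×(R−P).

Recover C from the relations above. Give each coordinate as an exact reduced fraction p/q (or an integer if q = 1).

C = (123/34, -137/34)

1. C_x = 123/34  [B, A, C are collinear ∩ DC ⟂ BA]
2. C_y = -137/34  [B, A, C are collinear ∩ DC ⟂ BA]
   → C = (123/34, -137/34)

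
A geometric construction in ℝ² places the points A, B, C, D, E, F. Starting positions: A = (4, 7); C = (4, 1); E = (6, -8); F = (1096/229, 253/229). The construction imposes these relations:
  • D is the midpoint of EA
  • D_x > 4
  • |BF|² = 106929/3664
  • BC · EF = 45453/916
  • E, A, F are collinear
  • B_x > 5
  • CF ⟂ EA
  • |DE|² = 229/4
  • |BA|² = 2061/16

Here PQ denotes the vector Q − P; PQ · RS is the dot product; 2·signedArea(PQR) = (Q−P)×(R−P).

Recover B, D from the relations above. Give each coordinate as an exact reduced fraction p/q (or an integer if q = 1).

1. B_x = 11/2  [line 278/229·x + -2085/229·y + -41561/916 = 0 ∩ |BF|² = 106929/3664]
2. B_y = -17/4  [line 278/229·x + -2085/229·y + -41561/916 = 0 ∩ |BF|² = 106929/3664]
   → B = (11/2, -17/4)
3. D_x = 5  [D is the midpoint of EA]
4. D_y = -1/2  [D is the midpoint of EA]
   → D = (5, -1/2)

B = (11/2, -17/4)
D = (5, -1/2)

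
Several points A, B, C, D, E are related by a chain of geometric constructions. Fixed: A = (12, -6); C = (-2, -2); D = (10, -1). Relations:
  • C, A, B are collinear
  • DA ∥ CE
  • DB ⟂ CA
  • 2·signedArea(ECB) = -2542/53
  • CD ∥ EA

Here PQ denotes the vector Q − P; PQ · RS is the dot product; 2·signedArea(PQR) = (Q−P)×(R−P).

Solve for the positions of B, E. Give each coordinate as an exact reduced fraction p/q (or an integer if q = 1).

1. B_x = 468/53  [C, A, B are collinear ∩ DB ⟂ CA]
2. B_y = -270/53  [C, A, B are collinear ∩ DB ⟂ CA]
   → B = (468/53, -270/53)
3. E_x = 0  [CD ∥ EA ∩ DA ∥ CE]
4. E_y = -7  [CD ∥ EA ∩ DA ∥ CE]
   → E = (0, -7)

B = (468/53, -270/53)
E = (0, -7)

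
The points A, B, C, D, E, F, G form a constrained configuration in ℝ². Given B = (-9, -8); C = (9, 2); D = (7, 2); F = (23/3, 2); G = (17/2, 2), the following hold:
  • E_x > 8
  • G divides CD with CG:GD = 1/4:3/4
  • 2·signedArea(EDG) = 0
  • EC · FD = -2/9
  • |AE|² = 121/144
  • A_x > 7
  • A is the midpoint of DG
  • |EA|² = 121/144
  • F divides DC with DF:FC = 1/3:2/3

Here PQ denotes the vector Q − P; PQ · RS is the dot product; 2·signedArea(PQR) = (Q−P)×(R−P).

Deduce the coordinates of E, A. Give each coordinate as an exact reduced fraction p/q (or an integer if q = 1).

A = (31/4, 2)
E = (26/3, 2)

1. E_x = 26/3  [2·signedArea(EDG) = 0 ∩ EC · FD = -2/9]
2. E_y = 2  [2·signedArea(EDG) = 0 ∩ EC · FD = -2/9]
   → E = (26/3, 2)
3. A_x = 31/4  [A is the midpoint of DG]
4. A_y = 2  [A is the midpoint of DG]
   → A = (31/4, 2)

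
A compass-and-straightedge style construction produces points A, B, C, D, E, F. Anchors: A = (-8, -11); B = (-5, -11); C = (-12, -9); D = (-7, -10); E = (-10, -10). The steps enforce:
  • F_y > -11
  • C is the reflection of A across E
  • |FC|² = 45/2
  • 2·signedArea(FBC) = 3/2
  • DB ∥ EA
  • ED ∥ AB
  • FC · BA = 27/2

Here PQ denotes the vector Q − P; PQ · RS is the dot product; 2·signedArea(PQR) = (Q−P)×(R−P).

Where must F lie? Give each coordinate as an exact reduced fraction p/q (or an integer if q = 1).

F = (-15/2, -21/2)

1. F_x = -15/2  [FC · BA = 27/2 ∩ 2·signedArea(FBC) = 3/2]
2. F_y = -21/2  [FC · BA = 27/2 ∩ 2·signedArea(FBC) = 3/2]
   → F = (-15/2, -21/2)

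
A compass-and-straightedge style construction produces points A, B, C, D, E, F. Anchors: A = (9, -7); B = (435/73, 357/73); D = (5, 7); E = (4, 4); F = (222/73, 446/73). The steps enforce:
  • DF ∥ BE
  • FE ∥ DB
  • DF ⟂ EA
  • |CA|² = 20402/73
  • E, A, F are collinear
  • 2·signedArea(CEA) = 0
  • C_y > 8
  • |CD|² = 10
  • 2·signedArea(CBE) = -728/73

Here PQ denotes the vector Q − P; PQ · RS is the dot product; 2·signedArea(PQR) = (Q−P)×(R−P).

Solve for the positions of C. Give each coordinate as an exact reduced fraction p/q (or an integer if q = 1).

1. C_x = 152/73  [2·signedArea(CEA) = 0 ∩ 2·signedArea(CBE) = -728/73]
2. C_y = 600/73  [2·signedArea(CEA) = 0 ∩ 2·signedArea(CBE) = -728/73]
   → C = (152/73, 600/73)

C = (152/73, 600/73)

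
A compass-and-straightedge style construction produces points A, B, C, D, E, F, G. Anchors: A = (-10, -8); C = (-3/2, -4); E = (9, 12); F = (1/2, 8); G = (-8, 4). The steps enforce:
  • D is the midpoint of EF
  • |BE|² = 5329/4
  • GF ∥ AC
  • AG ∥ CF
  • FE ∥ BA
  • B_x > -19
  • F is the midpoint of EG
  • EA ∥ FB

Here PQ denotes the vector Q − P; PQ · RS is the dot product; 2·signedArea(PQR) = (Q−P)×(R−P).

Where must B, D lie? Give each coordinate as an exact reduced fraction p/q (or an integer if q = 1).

B = (-37/2, -12)
D = (19/4, 10)

1. B_x = -37/2  [FE ∥ BA ∩ EA ∥ FB]
2. B_y = -12  [FE ∥ BA ∩ EA ∥ FB]
   → B = (-37/2, -12)
3. D_x = 19/4  [D is the midpoint of EF]
4. D_y = 10  [D is the midpoint of EF]
   → D = (19/4, 10)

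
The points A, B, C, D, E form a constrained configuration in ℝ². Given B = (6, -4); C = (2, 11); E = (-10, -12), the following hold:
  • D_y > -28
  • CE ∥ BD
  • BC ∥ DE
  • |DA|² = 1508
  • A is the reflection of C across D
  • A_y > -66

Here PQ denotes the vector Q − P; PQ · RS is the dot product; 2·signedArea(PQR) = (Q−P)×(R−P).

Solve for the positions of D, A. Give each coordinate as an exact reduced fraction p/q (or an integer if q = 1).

A = (-14, -65)
D = (-6, -27)

1. D_x = -6  [BC ∥ DE ∩ CE ∥ BD]
2. D_y = -27  [BC ∥ DE ∩ CE ∥ BD]
   → D = (-6, -27)
3. A_x = -14  [A is the reflection of C across D]
4. A_y = -65  [A is the reflection of C across D]
   → A = (-14, -65)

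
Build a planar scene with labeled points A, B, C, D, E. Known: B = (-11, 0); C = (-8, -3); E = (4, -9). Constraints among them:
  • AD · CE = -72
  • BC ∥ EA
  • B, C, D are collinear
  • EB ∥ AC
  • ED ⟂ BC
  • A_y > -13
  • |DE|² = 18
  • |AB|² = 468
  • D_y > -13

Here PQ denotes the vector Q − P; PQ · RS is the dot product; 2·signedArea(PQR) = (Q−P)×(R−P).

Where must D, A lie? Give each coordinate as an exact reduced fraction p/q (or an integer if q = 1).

1. D_x = 1  [B, C, D are collinear ∩ ED ⟂ BC]
2. D_y = -12  [B, C, D are collinear ∩ ED ⟂ BC]
   → D = (1, -12)
3. A_x = 7  [EB ∥ AC ∩ BC ∥ EA]
4. A_y = -12  [EB ∥ AC ∩ BC ∥ EA]
   → A = (7, -12)

A = (7, -12)
D = (1, -12)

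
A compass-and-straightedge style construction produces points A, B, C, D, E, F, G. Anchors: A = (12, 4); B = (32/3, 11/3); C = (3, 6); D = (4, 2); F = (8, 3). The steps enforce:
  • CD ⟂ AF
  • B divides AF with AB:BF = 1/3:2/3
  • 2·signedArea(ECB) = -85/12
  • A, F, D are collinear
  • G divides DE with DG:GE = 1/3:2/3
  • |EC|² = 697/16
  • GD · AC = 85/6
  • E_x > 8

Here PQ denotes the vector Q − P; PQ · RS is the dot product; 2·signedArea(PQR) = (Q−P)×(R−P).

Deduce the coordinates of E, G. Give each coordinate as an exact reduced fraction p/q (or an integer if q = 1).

E = (9, 13/4)
G = (17/3, 29/12)

1. E_x = 9  [line 7/3·x + 23/3·y + -551/12 = 0 ∩ |EC|² = 697/16]
2. E_y = 13/4  [line 7/3·x + 23/3·y + -551/12 = 0 ∩ |EC|² = 697/16]
   → E = (9, 13/4)
3. G_x = 17/3  [G divides DE with DG:GE = 1/3:2/3]
4. G_y = 29/12  [G divides DE with DG:GE = 1/3:2/3]
   → G = (17/3, 29/12)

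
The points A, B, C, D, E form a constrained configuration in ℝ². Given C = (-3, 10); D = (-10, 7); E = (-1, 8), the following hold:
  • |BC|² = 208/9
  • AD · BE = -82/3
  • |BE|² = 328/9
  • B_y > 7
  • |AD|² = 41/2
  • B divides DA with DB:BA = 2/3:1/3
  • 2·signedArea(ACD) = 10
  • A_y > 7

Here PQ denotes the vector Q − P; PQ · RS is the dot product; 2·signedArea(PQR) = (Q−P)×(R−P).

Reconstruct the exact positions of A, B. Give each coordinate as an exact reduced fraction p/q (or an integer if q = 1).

1. A_x = -11/2  [line 3·x + -7·y + 69 = 0 ∩ |AD|² = 41/2]
2. A_y = 15/2  [line 3·x + -7·y + 69 = 0 ∩ |AD|² = 41/2]
   → A = (-11/2, 15/2)
3. B_x = -7  [B divides DA with DB:BA = 2/3:1/3]
4. B_y = 22/3  [B divides DA with DB:BA = 2/3:1/3]
   → B = (-7, 22/3)

A = (-11/2, 15/2)
B = (-7, 22/3)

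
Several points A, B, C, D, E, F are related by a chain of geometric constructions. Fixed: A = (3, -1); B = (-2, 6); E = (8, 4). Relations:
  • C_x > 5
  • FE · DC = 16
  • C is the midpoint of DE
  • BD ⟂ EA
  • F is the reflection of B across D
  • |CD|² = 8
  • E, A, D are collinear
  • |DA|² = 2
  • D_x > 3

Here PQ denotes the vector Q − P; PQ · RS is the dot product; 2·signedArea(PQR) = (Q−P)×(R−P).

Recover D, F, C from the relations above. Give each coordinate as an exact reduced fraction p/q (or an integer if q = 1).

C = (6, 2)
D = (4, 0)
F = (10, -6)

1. D_x = 4  [E, A, D are collinear ∩ BD ⟂ EA]
2. D_y = 0  [E, A, D are collinear ∩ BD ⟂ EA]
   → D = (4, 0)
3. F_x = 10  [F is the reflection of B across D]
4. F_y = -6  [F is the reflection of B across D]
   → F = (10, -6)
5. C_x = 6  [C is the midpoint of DE]
6. C_y = 2  [C is the midpoint of DE]
   → C = (6, 2)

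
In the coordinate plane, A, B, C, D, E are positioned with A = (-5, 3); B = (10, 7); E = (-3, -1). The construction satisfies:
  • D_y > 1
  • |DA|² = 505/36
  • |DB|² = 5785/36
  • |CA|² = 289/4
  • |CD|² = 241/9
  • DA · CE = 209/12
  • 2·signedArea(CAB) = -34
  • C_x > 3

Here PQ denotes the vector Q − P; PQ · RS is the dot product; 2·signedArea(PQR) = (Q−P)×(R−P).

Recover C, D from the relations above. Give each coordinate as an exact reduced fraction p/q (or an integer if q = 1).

C = (7/2, 3)
D = (-3/2, 5/3)

1. C_x = 7/2  [line -4·x + 15·y + -31 = 0 ∩ |CA|² = 289/4]
2. C_y = 3  [line -4·x + 15·y + -31 = 0 ∩ |CA|² = 289/4]
   → C = (7/2, 3)
3. D_x = -3/2  [line 13/2·x + 4·y + 37/12 = 0 ∩ |DB|² = 5785/36]
4. D_y = 5/3  [line 13/2·x + 4·y + 37/12 = 0 ∩ |DB|² = 5785/36]
   → D = (-3/2, 5/3)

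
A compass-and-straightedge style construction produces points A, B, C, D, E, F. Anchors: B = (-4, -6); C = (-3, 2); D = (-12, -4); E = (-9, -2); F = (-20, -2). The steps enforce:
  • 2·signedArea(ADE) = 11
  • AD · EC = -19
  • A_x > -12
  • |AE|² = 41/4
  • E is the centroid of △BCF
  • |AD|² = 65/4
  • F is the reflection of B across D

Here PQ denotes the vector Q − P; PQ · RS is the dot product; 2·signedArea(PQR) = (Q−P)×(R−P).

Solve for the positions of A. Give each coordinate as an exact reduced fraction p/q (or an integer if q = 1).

1. A_x = -23/2  [2·signedArea(ADE) = 11 ∩ AD · EC = -19]
2. A_y = 0  [2·signedArea(ADE) = 11 ∩ AD · EC = -19]
   → A = (-23/2, 0)

A = (-23/2, 0)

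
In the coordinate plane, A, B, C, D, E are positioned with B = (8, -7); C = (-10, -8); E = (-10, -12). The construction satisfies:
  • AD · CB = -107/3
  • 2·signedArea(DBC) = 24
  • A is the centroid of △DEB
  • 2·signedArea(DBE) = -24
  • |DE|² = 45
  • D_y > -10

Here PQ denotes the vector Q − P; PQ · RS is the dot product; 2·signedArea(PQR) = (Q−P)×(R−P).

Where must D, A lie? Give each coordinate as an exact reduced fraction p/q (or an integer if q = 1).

1. D_x = -4  [2·signedArea(DBE) = -24 ∩ 2·signedArea(DBC) = 24]
2. D_y = -9  [2·signedArea(DBE) = -24 ∩ 2·signedArea(DBC) = 24]
   → D = (-4, -9)
3. A_x = -2  [A is the centroid of △DEB]
4. A_y = -28/3  [A is the centroid of △DEB]
   → A = (-2, -28/3)

A = (-2, -28/3)
D = (-4, -9)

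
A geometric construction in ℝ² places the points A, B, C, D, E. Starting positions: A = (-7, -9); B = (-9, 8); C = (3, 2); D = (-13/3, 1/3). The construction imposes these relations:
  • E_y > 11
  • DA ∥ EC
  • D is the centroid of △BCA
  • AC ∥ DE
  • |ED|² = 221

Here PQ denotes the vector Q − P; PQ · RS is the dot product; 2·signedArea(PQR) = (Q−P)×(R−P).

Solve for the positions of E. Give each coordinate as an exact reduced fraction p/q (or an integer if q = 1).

E = (17/3, 34/3)

1. E_x = 17/3  [DA ∥ EC ∩ AC ∥ DE]
2. E_y = 34/3  [DA ∥ EC ∩ AC ∥ DE]
   → E = (17/3, 34/3)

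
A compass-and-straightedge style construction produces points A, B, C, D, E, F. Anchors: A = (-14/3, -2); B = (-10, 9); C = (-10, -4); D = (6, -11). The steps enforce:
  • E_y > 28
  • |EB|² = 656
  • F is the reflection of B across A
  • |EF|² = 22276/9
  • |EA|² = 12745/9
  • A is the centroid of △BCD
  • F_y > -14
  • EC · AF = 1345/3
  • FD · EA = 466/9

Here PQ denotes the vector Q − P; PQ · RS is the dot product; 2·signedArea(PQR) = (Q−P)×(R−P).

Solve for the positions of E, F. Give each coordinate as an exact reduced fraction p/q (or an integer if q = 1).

E = (-26, 29)
F = (2/3, -13)

1. F_x = 2/3  [F is the reflection of B across A]
2. F_y = -13  [F is the reflection of B across A]
   → F = (2/3, -13)
3. E_x = -26  [EC · AF = 1345/3 ∩ FD · EA = 466/9]
4. E_y = 29  [EC · AF = 1345/3 ∩ FD · EA = 466/9]
   → E = (-26, 29)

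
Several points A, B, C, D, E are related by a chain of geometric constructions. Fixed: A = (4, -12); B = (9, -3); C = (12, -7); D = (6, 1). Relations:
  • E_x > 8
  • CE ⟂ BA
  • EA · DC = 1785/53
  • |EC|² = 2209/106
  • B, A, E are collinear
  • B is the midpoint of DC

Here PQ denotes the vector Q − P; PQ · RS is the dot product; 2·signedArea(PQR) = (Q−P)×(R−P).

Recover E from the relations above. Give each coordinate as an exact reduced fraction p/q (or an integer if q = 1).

E = (849/106, -507/106)

1. E_x = 849/106  [B, A, E are collinear ∩ CE ⟂ BA]
2. E_y = -507/106  [B, A, E are collinear ∩ CE ⟂ BA]
   → E = (849/106, -507/106)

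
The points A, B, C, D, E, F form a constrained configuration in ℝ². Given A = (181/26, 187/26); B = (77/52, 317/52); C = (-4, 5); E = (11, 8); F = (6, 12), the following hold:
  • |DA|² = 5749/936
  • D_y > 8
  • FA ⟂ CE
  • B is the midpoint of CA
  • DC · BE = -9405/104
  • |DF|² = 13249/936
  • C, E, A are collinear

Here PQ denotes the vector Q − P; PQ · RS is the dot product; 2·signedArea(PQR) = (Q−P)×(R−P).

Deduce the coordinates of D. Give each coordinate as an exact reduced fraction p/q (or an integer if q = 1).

D = (751/156, 1315/156)

1. D_x = 751/156  [line -495/52·x + -99/52·y + 495/8 = 0 ∩ |DA|² = 5749/936]
2. D_y = 1315/156  [line -495/52·x + -99/52·y + 495/8 = 0 ∩ |DA|² = 5749/936]
   → D = (751/156, 1315/156)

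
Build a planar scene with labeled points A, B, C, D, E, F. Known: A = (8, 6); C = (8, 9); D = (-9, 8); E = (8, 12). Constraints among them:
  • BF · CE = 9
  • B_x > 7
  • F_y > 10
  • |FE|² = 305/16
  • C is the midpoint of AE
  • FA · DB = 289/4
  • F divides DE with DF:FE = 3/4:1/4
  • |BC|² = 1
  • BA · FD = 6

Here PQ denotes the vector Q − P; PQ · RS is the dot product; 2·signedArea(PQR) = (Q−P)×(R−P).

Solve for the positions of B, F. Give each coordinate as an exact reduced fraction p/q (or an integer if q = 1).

1. F_x = 15/4  [F divides DE with DF:FE = 3/4:1/4]
2. F_y = 11  [F divides DE with DF:FE = 3/4:1/4]
   → F = (15/4, 11)
3. B_x = 8  [BF · CE = 9 ∩ BA · FD = 6]
4. B_y = 8  [BF · CE = 9 ∩ BA · FD = 6]
   → B = (8, 8)

B = (8, 8)
F = (15/4, 11)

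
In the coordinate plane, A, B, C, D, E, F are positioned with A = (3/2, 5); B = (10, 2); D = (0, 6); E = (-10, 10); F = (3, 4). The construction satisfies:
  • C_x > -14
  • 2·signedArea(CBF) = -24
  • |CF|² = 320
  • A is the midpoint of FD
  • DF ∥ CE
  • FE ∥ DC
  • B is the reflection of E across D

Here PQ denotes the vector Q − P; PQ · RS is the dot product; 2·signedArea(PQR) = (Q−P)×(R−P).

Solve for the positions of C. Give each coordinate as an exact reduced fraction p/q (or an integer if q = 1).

C = (-13, 12)

1. C_x = -13  [DF ∥ CE ∩ FE ∥ DC]
2. C_y = 12  [DF ∥ CE ∩ FE ∥ DC]
   → C = (-13, 12)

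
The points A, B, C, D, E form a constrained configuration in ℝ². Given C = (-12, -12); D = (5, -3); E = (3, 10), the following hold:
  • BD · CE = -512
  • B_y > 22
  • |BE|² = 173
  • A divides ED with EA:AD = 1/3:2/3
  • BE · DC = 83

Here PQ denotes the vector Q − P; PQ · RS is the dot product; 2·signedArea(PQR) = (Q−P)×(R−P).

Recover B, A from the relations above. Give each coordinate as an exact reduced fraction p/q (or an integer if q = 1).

1. B_x = 1  [BE · DC = 83 ∩ BD · CE = -512]
2. B_y = 23  [BE · DC = 83 ∩ BD · CE = -512]
   → B = (1, 23)
3. A_x = 11/3  [A divides ED with EA:AD = 1/3:2/3]
4. A_y = 17/3  [A divides ED with EA:AD = 1/3:2/3]
   → A = (11/3, 17/3)

A = (11/3, 17/3)
B = (1, 23)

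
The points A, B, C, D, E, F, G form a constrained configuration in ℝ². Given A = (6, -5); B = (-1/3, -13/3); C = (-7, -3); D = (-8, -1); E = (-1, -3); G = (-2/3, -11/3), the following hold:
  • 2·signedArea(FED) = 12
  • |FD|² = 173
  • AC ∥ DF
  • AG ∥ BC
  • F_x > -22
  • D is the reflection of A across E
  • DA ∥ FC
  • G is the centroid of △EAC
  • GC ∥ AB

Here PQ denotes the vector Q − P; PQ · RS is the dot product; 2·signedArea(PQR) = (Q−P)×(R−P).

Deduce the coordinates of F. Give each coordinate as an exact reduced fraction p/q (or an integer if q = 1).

1. F_x = -21  [DA ∥ FC ∩ AC ∥ DF]
2. F_y = 1  [DA ∥ FC ∩ AC ∥ DF]
   → F = (-21, 1)

F = (-21, 1)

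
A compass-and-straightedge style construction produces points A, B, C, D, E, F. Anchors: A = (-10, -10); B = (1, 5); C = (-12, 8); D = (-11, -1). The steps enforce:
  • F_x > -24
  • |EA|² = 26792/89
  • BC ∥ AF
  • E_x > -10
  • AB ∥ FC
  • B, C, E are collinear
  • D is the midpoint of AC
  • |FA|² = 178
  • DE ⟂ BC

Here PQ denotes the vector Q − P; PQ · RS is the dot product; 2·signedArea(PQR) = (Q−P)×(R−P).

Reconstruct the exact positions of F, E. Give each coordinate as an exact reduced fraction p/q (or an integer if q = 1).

1. F_x = -23  [AB ∥ FC ∩ BC ∥ AF]
2. F_y = -7  [AB ∥ FC ∩ BC ∥ AF]
   → F = (-23, -7)
3. E_x = -808/89  [B, C, E are collinear ∩ DE ⟂ BC]
4. E_y = 652/89  [B, C, E are collinear ∩ DE ⟂ BC]
   → E = (-808/89, 652/89)

E = (-808/89, 652/89)
F = (-23, -7)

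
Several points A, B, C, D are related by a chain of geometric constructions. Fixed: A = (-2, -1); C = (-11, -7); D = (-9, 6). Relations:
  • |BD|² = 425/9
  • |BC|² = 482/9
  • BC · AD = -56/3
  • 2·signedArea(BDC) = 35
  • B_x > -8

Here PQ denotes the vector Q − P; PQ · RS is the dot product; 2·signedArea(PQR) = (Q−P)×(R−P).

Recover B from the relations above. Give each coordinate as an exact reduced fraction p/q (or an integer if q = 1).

B = (-22/3, -2/3)

1. B_x = -22/3  [2·signedArea(BDC) = 35 ∩ BC · AD = -56/3]
2. B_y = -2/3  [2·signedArea(BDC) = 35 ∩ BC · AD = -56/3]
   → B = (-22/3, -2/3)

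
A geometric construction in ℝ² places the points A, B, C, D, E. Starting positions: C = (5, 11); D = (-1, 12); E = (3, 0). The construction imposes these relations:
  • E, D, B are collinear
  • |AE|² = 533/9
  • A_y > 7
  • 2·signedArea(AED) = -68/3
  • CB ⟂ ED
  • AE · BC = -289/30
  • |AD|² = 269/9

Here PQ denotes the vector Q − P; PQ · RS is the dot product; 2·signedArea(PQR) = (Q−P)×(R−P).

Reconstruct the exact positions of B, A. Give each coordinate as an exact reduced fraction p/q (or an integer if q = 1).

1. B_x = -1/10  [E, D, B are collinear ∩ CB ⟂ ED]
2. B_y = 93/10  [E, D, B are collinear ∩ CB ⟂ ED]
   → B = (-1/10, 93/10)
3. A_x = 7/3  [line -51/10·x + -17/10·y + 374/15 = 0 ∩ |AE|² = 533/9]
4. A_y = 23/3  [line -51/10·x + -17/10·y + 374/15 = 0 ∩ |AE|² = 533/9]
   → A = (7/3, 23/3)

A = (7/3, 23/3)
B = (-1/10, 93/10)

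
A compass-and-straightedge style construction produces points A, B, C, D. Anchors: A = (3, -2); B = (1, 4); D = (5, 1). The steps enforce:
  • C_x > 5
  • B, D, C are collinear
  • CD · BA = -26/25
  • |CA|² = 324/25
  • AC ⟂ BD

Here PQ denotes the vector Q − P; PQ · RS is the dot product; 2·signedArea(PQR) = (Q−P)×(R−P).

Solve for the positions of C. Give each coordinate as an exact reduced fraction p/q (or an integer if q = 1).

1. C_x = 129/25  [B, D, C are collinear ∩ AC ⟂ BD]
2. C_y = 22/25  [B, D, C are collinear ∩ AC ⟂ BD]
   → C = (129/25, 22/25)

C = (129/25, 22/25)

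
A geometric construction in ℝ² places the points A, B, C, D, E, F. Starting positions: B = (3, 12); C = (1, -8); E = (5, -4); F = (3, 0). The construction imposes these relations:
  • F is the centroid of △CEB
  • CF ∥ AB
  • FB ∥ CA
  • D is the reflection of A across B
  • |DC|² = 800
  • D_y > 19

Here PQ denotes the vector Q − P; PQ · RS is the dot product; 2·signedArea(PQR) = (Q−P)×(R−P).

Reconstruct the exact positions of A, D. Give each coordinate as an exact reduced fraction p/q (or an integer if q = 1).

A = (1, 4)
D = (5, 20)

1. A_x = 1  [CF ∥ AB ∩ FB ∥ CA]
2. A_y = 4  [CF ∥ AB ∩ FB ∥ CA]
   → A = (1, 4)
3. D_x = 5  [D is the reflection of A across B]
4. D_y = 20  [D is the reflection of A across B]
   → D = (5, 20)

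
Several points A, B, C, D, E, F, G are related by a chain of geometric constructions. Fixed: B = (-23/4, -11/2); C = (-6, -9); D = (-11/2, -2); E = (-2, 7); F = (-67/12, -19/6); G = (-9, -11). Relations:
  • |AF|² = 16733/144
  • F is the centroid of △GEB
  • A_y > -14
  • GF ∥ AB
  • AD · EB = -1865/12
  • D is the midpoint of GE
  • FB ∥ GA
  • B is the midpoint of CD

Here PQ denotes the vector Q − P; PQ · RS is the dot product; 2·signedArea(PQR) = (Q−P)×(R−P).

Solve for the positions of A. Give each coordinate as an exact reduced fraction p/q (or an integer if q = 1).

1. A_x = -55/6  [GF ∥ AB ∩ FB ∥ GA]
2. A_y = -40/3  [GF ∥ AB ∩ FB ∥ GA]
   → A = (-55/6, -40/3)

A = (-55/6, -40/3)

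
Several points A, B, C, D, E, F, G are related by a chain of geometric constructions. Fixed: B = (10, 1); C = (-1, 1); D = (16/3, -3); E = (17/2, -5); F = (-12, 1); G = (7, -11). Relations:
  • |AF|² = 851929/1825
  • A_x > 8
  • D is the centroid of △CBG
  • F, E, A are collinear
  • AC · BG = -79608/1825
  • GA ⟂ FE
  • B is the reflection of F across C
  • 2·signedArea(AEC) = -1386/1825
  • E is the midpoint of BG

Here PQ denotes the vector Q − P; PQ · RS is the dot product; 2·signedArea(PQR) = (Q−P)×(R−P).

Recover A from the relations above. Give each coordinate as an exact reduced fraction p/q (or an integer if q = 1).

A = (15943/1825, -9251/1825)

1. A_x = 15943/1825  [F, E, A are collinear ∩ GA ⟂ FE]
2. A_y = -9251/1825  [F, E, A are collinear ∩ GA ⟂ FE]
   → A = (15943/1825, -9251/1825)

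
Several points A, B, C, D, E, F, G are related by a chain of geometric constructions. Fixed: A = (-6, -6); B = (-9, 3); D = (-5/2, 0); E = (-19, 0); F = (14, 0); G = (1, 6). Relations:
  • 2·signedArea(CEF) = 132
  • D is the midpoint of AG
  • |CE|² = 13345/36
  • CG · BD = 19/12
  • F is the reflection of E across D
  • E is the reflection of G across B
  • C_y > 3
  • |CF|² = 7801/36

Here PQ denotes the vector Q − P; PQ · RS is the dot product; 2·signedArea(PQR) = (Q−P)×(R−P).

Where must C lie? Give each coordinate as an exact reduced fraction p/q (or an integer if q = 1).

C = (-1/6, 4)

1. C_x = -1/6  [CG · BD = 19/12 ∩ 2·signedArea(CEF) = 132]
2. C_y = 4  [CG · BD = 19/12 ∩ 2·signedArea(CEF) = 132]
   → C = (-1/6, 4)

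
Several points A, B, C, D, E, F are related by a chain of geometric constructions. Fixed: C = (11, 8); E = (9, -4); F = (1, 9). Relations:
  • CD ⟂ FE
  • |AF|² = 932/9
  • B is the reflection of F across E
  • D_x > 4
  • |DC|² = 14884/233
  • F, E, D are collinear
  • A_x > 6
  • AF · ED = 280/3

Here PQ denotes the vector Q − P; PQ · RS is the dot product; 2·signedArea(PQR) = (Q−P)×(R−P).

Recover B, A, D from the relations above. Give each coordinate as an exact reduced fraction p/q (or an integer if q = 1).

A = (19/3, 1/3)
B = (17, -17)
D = (977/233, 888/233)

1. B_x = 17  [B is the reflection of F across E]
2. B_y = -17  [B is the reflection of F across E]
   → B = (17, -17)
3. D_x = 977/233  [F, E, D are collinear ∩ CD ⟂ FE]
4. D_y = 888/233  [F, E, D are collinear ∩ CD ⟂ FE]
   → D = (977/233, 888/233)
5. A_x = 19/3  [line 1120/233·x + -1820/233·y + -19460/699 = 0 ∩ |AF|² = 932/9]
6. A_y = 1/3  [line 1120/233·x + -1820/233·y + -19460/699 = 0 ∩ |AF|² = 932/9]
   → A = (19/3, 1/3)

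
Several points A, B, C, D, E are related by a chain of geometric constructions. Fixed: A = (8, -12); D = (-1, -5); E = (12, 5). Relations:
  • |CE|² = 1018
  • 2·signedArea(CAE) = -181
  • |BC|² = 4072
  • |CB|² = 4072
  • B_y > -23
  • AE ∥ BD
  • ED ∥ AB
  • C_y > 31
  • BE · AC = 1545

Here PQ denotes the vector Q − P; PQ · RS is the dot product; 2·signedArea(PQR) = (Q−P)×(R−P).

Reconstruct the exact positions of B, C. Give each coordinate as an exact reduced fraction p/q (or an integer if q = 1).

1. B_x = -5  [AE ∥ BD ∩ ED ∥ AB]
2. B_y = -22  [AE ∥ BD ∩ ED ∥ AB]
   → B = (-5, -22)
3. C_x = 29  [2·signedArea(CAE) = -181 ∩ BE · AC = 1545]
4. C_y = 32  [2·signedArea(CAE) = -181 ∩ BE · AC = 1545]
   → C = (29, 32)

B = (-5, -22)
C = (29, 32)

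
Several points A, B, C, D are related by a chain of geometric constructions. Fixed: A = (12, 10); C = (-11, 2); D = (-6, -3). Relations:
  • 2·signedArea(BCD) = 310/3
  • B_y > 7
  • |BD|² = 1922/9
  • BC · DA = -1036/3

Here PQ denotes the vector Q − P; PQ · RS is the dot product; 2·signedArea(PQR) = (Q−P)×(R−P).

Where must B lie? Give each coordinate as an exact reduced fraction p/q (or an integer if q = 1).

1. B_x = 13/3  [2·signedArea(BCD) = 310/3 ∩ BC · DA = -1036/3]
2. B_y = 22/3  [2·signedArea(BCD) = 310/3 ∩ BC · DA = -1036/3]
   → B = (13/3, 22/3)

B = (13/3, 22/3)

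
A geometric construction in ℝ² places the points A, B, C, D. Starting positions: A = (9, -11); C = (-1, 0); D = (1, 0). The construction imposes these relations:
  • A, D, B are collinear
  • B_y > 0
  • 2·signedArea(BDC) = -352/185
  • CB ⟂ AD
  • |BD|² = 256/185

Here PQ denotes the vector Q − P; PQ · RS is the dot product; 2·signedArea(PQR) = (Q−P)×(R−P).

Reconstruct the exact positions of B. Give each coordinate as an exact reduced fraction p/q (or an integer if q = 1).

1. B_x = 57/185  [A, D, B are collinear ∩ CB ⟂ AD]
2. B_y = 176/185  [A, D, B are collinear ∩ CB ⟂ AD]
   → B = (57/185, 176/185)

B = (57/185, 176/185)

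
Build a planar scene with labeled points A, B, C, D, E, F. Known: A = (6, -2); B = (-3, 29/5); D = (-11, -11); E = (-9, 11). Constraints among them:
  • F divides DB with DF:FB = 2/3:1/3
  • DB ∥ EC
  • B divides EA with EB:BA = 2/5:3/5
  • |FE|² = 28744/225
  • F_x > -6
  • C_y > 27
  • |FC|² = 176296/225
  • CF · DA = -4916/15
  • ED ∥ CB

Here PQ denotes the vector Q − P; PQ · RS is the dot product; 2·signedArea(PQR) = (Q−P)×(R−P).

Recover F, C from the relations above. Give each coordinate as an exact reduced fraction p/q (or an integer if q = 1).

C = (-1, 139/5)
F = (-17/3, 1/5)

1. F_x = -17/3  [F divides DB with DF:FB = 2/3:1/3]
2. F_y = 1/5  [F divides DB with DF:FB = 2/3:1/3]
   → F = (-17/3, 1/5)
3. C_x = -1  [ED ∥ CB ∩ DB ∥ EC]
4. C_y = 139/5  [ED ∥ CB ∩ DB ∥ EC]
   → C = (-1, 139/5)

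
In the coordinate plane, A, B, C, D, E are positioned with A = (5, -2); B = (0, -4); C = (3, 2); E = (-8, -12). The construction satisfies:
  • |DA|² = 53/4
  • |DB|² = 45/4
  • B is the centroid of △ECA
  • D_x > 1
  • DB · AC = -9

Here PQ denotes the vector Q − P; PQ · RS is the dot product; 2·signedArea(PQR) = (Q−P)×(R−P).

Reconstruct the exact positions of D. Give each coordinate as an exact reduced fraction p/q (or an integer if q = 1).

D = (3/2, -1)

1. D_x = 3/2  [line 2·x + -4·y + -7 = 0 ∩ |DB|² = 45/4]
2. D_y = -1  [line 2·x + -4·y + -7 = 0 ∩ |DB|² = 45/4]
   → D = (3/2, -1)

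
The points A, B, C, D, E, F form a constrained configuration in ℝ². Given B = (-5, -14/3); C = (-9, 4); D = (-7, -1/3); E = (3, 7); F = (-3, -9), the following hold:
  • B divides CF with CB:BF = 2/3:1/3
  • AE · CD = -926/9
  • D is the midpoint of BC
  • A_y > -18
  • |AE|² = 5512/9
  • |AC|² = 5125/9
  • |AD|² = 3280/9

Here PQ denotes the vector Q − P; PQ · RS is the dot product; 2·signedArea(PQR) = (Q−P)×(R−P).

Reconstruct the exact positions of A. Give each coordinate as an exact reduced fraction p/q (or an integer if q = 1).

A = (1, -53/3)

1. A_x = 1  [line -2·x + 13/3·y + 707/9 = 0 ∩ |AC|² = 5125/9]
2. A_y = -53/3  [line -2·x + 13/3·y + 707/9 = 0 ∩ |AC|² = 5125/9]
   → A = (1, -53/3)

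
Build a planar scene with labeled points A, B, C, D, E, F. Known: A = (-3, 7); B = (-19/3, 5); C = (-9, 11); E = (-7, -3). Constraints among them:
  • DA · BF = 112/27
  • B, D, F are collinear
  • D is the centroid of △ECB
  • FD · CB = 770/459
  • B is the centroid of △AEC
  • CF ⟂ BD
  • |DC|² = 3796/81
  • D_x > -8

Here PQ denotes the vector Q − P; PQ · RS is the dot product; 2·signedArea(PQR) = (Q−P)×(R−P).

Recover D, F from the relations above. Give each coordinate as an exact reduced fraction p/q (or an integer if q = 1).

D = (-67/9, 13/3)
F = (-96/17, 92/17)

1. D_x = -67/9  [D is the centroid of △ECB]
2. D_y = 13/3  [D is the centroid of △ECB]
   → D = (-67/9, 13/3)
3. F_x = -96/17  [B, D, F are collinear ∩ CF ⟂ BD]
4. F_y = 92/17  [B, D, F are collinear ∩ CF ⟂ BD]
   → F = (-96/17, 92/17)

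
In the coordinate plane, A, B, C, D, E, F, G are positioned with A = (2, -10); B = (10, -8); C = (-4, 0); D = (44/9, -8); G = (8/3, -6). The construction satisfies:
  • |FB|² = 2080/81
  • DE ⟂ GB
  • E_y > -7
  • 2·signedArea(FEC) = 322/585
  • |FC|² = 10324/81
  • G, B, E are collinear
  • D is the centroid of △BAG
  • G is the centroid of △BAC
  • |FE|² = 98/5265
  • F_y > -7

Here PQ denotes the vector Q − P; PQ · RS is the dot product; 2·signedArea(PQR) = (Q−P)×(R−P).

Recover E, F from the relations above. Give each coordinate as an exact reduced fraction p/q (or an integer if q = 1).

E = (3067/585, -1307/195)
F = (46/9, -20/3)

1. E_x = 3067/585  [G, B, E are collinear ∩ DE ⟂ GB]
2. E_y = -1307/195  [G, B, E are collinear ∩ DE ⟂ GB]
   → E = (3067/585, -1307/195)
3. F_x = 46/9  [line -1307/195·x + -5407/585·y + -16006/585 = 0 ∩ |FB|² = 2080/81]
4. F_y = -20/3  [line -1307/195·x + -5407/585·y + -16006/585 = 0 ∩ |FB|² = 2080/81]
   → F = (46/9, -20/3)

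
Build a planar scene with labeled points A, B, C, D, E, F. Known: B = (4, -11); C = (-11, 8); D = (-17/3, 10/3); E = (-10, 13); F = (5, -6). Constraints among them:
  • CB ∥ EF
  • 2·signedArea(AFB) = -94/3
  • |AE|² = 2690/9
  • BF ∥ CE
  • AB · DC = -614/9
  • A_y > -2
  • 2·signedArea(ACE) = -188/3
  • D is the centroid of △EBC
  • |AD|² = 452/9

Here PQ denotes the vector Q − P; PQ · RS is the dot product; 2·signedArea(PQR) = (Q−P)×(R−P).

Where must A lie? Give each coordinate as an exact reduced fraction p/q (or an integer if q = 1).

1. A_x = -1/3  [2·signedArea(ACE) = -188/3 ∩ AB · DC = -614/9]
2. A_y = -4/3  [2·signedArea(ACE) = -188/3 ∩ AB · DC = -614/9]
   → A = (-1/3, -4/3)

A = (-1/3, -4/3)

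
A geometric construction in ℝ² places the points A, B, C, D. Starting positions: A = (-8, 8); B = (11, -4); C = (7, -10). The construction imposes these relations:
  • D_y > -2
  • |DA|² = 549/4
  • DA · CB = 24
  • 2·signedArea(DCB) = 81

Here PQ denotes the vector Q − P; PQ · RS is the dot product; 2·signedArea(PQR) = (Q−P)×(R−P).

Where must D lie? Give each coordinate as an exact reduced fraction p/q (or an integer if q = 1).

1. D_x = -1/2  [2·signedArea(DCB) = 81 ∩ DA · CB = 24]
2. D_y = -1  [2·signedArea(DCB) = 81 ∩ DA · CB = 24]
   → D = (-1/2, -1)

D = (-1/2, -1)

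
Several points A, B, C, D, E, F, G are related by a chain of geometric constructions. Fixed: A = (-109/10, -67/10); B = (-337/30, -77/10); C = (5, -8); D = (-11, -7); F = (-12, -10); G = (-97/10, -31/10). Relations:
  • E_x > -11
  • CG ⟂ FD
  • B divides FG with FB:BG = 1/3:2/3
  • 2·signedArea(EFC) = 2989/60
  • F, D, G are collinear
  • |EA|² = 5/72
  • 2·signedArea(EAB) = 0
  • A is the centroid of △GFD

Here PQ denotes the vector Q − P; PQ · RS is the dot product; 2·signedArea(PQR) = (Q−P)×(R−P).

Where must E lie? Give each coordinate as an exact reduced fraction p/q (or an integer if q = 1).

1. E_x = -659/60  [2·signedArea(EAB) = 0 ∩ 2·signedArea(EFC) = 2989/60]
2. E_y = -139/20  [2·signedArea(EAB) = 0 ∩ 2·signedArea(EFC) = 2989/60]
   → E = (-659/60, -139/20)

E = (-659/60, -139/20)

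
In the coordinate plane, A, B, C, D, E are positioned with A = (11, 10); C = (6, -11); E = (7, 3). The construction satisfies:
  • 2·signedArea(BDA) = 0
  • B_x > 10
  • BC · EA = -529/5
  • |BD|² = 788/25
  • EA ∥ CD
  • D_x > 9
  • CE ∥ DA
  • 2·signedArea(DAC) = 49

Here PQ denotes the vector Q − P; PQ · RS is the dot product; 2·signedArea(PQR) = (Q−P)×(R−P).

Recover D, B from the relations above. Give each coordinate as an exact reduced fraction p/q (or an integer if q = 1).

1. D_x = 10  [CE ∥ DA ∩ EA ∥ CD]
2. D_y = -4  [CE ∥ DA ∩ EA ∥ CD]
   → D = (10, -4)
3. B_x = 52/5  [2·signedArea(BDA) = 0 ∩ BC · EA = -529/5]
4. B_y = 8/5  [2·signedArea(BDA) = 0 ∩ BC · EA = -529/5]
   → B = (52/5, 8/5)

B = (52/5, 8/5)
D = (10, -4)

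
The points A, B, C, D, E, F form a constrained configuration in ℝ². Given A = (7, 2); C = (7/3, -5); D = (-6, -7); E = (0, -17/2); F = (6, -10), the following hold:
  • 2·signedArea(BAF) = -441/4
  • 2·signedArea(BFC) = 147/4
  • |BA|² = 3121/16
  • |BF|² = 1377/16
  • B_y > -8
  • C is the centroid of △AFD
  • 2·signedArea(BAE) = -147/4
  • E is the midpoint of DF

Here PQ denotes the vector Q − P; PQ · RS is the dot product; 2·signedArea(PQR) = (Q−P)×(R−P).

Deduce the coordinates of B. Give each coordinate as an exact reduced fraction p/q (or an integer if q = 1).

B = (-3, -31/4)

1. B_x = -3  [2·signedArea(BAE) = -147/4 ∩ 2·signedArea(BAF) = -441/4]
2. B_y = -31/4  [2·signedArea(BAE) = -147/4 ∩ 2·signedArea(BAF) = -441/4]
   → B = (-3, -31/4)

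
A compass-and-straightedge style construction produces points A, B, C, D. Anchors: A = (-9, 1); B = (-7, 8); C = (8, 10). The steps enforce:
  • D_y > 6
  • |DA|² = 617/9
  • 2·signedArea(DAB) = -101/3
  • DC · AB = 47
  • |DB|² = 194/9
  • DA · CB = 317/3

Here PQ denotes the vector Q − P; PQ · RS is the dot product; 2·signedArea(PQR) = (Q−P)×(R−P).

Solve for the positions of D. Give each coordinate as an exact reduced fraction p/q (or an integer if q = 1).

1. D_x = -8/3  [DC · AB = 47 ∩ 2·signedArea(DAB) = -101/3]
2. D_y = 19/3  [DC · AB = 47 ∩ 2·signedArea(DAB) = -101/3]
   → D = (-8/3, 19/3)

D = (-8/3, 19/3)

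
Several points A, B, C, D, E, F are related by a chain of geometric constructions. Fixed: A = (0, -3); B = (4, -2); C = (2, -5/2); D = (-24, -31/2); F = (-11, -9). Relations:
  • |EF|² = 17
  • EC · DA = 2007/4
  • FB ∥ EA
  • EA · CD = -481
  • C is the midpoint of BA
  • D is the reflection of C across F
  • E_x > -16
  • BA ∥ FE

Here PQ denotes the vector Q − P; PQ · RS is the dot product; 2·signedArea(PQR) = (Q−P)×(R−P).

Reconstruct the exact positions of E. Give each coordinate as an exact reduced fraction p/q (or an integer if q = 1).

E = (-15, -10)

1. E_x = -15  [FB ∥ EA ∩ BA ∥ FE]
2. E_y = -10  [FB ∥ EA ∩ BA ∥ FE]
   → E = (-15, -10)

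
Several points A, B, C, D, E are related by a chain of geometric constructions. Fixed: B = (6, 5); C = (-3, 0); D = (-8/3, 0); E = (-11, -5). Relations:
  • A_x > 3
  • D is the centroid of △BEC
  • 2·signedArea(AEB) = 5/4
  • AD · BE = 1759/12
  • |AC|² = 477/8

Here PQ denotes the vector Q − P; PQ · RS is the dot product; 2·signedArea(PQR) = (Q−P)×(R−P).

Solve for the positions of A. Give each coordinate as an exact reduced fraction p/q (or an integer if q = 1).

1. A_x = 15/4  [AD · BE = 1759/12 ∩ 2·signedArea(AEB) = 5/4]
2. A_y = 15/4  [AD · BE = 1759/12 ∩ 2·signedArea(AEB) = 5/4]
   → A = (15/4, 15/4)

A = (15/4, 15/4)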